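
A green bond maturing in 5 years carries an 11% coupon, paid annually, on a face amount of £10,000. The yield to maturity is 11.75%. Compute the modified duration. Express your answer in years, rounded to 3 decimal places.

Periodic yield y = 0.1175. First find Macaulay duration:
  t   CF        PV=CF/(1+0.1175)^t    t·PV
  1     1,100.00       984.3400       984.3400
  2     1,100.00       880.8412     1,761.6824
  3     1,100.00       788.2248     2,364.6744
  4     1,100.00       705.3466     2,821.3863
  5    11,100.00     6,369.2064    31,846.0318
  Σ                  9,727.9590    39,778.1149
P = 9,727.9590; Macaulay duration = 39,778.1149 / 9,727.9590 = 4.08905 years.
Modified duration = D_Mac / (1 + y) = 4.08905 / 1.1175 = 3.65911 years.

3.659 years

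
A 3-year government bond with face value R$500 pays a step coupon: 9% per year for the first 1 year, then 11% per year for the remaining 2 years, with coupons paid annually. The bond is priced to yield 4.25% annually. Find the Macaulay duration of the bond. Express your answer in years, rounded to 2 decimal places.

2.77 years

Periodic yield y = 0.0425. Discount each cash flow and weight by its year:
  t   CF        PV=CF/(1+0.0425)^t    t·PV
  1        45.00        43.1655        43.1655
  2        55.00        50.6070       101.2140
  3       555.00       489.8519     1,469.5557
  Σ                    583.6244     1,613.9351
Price P = Σ PV = 583.6244.
Macaulay duration = Σ(t·PV) / P = 1,613.9351 / 583.6244 = 2.76537 years.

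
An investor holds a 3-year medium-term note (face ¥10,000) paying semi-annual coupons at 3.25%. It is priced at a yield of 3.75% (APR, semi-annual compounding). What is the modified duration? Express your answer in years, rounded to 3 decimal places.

Periodic yield y = 0.01875. First find Macaulay duration:
  t   CF        PV=CF/(1+0.01875)^t    t·PV
  1       162.50       159.5092       159.5092
  2       162.50       156.5735       313.1469
  3       162.50       153.6917       461.0752
  4       162.50       150.8630       603.4522
  5       162.50       148.0864       740.4321
  6    10,162.50     9,090.6477    54,543.8863
  Σ                  9,859.3716    56,821.5019
P = 9,859.3716; Macaulay duration = 56,821.5019 / 9,859.3716 = 5.76320 half-year periods = 2.88160 years.
Modified duration = D_Mac / (1 + y) = 2.88160 / 1.01875 = 2.82856 years.

2.829 years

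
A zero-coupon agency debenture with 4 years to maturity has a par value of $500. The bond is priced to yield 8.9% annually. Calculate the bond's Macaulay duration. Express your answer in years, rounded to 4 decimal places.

A zero-coupon bond has a single cash flow at maturity, so its Macaulay duration equals its maturity: 4 years.

4.0000 years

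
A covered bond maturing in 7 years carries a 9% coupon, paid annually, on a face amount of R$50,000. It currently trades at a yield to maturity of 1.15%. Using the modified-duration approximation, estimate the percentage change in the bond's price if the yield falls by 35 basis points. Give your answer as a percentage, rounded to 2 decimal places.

+2.01%

Periodic yield y = 0.0115. Modified duration first:
  t   CF        PV=CF/(1+0.0115)^t    t·PV
  1     4,500.00     4,448.8384     4,448.8384
  2     4,500.00     4,398.2584     8,796.5168
  3     4,500.00     4,348.2535    13,044.7604
  4     4,500.00     4,298.8171    17,195.2683
  5     4,500.00     4,249.9427    21,249.7137
  6     4,500.00     4,201.6241    25,209.7443
  7    54,500.00    50,307.7962   352,154.5731
  Σ                 76,253.5302   442,099.4150
P = 76,253.5302; D_Mac = 5.79776 yrs; D_mod = 5.79776/(1+0.0115) = 5.73184 yrs.
ΔP/P ≈ -D_mod · Δy = -5.73184 × (-0.0035) = +0.020061 = +2.0061%.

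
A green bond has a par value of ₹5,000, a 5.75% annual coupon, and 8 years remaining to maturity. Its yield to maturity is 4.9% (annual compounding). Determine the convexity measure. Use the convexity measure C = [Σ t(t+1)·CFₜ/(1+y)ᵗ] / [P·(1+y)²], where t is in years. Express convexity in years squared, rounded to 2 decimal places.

51.14

With y = 0.049:
  t   CF        PV=CF/(1+0.049)^t    t·PV        t(t+1)·PV
  1       287.50       274.0705       274.0705         548.1411
  2       287.50       261.2684       522.5368       1,567.6104
  3       287.50       249.0642       747.1927       2,988.7709
  4       287.50       237.4302       949.7207       4,748.6033
  5       287.50       226.3395     1,131.6976       6,790.1859
  6       287.50       215.7669     1,294.6017       9,062.2118
  7       287.50       205.6882     1,439.8176      11,518.5406
  8     5,287.50     3,606.1723    28,849.3785     259,644.4066
  Σ                  5,275.8004    35,209.0162     296,868.4707
P = 5,275.8004.
Convexity = Σ t(t+1)·PV / [P·(1+y)²] = 296,868.4707 / (5,275.8004 × 1.100401) = 51.13576.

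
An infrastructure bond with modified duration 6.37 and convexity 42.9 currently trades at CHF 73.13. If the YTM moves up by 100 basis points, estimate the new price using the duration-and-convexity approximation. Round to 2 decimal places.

Duration effect: -D_mod·Δy = -6.37 × (+0.01) = -0.063700
Convexity effect: ½·C·(Δy)² = 0.5 × 42.9 × (0.01)² = +0.0021450
ΔP/P ≈ -0.063700 + 0.0021450 = -0.061555
New price ≈ 73.13 × (1 - 0.061555) = 68.62848285.

CHF 68.63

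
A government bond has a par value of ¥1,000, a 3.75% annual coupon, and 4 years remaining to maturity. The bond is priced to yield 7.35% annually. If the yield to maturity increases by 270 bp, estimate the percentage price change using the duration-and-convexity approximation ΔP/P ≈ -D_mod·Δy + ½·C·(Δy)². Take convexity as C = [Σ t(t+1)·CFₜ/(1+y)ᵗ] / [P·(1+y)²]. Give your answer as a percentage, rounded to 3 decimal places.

-8.903%

With y = 0.0735:
  t   CF        PV=CF/(1+0.0735)^t    t·PV        t(t+1)·PV
  1        37.50        34.9325        34.9325          69.8649
  2        37.50        32.5407        65.0814         195.2443
  3        37.50        30.3127        90.9382         363.7528
  4     1,037.50       781.2318     3,124.9272      15,624.6359
  Σ                    879.0177     3,315.8793      16,253.4980
P = 879.0177; D_Mac = 3.77226 yrs; D_mod = 3.51398 yrs; C = 16.04520.
Duration effect: -3.51398 × (+0.027) = -0.094877
Convexity effect: 0.5 × 16.04520 × (0.027)² = +0.0058485
ΔP/P ≈ -0.094877 + 0.0058485 = -0.089029 = -8.9029%.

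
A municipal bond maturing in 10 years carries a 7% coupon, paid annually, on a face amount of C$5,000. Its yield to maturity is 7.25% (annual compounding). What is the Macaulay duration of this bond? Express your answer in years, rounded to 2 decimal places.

Periodic yield y = 0.0725. Discount each cash flow and weight by its year:
  t   CF        PV=CF/(1+0.0725)^t    t·PV
  1       350.00       326.3403       326.3403
  2       350.00       304.2800       608.5600
  3       350.00       283.7110       851.1329
  4       350.00       264.5324     1,058.1295
  5       350.00       246.6502     1,233.2512
  6       350.00       229.9769     1,379.8615
  7       350.00       214.4307     1,501.0148
  8       350.00       199.9354     1,599.4830
  9       350.00       186.4199     1,677.7794
  10    5,350.00     2,656.9340    26,569.3404
  Σ                  4,913.2109    36,804.8931
Price P = Σ PV = 4,913.2109.
Macaulay duration = Σ(t·PV) / P = 36,804.8931 / 4,913.2109 = 7.49101 years.

7.49 years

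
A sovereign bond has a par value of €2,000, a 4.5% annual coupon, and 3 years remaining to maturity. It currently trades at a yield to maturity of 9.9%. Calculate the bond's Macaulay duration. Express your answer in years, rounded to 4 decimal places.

Periodic yield y = 0.099. Discount each cash flow and weight by its year:
  t   CF        PV=CF/(1+0.099)^t    t·PV
  1        90.00        81.8926        81.8926
  2        90.00        74.5156       149.0312
  3     2,090.00     1,574.5382     4,723.6147
  Σ                  1,730.9464     4,954.5385
Price P = Σ PV = 1,730.9464.
Macaulay duration = Σ(t·PV) / P = 4,954.5385 / 1,730.9464 = 2.86233 years.

2.8623 years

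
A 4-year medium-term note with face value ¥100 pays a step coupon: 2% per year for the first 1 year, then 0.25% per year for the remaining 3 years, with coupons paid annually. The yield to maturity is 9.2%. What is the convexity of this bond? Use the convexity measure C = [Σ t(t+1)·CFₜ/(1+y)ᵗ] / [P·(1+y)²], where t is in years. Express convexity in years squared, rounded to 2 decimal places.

16.34

With y = 0.092:
  t   CF        PV=CF/(1+0.092)^t    t·PV        t(t+1)·PV
  1         2.00         1.8315         1.8315           3.6630
  2         0.25         0.2096         0.4193           1.2579
  3         0.25         0.1920         0.5760           2.3038
  4       100.25        70.5008       282.0031       1,410.0153
  Σ                     72.7339       284.8298       1,417.2400
P = 72.7339.
Convexity = Σ t(t+1)·PV / [P·(1+y)²] = 1,417.2400 / (72.7339 × 1.192464) = 16.34035.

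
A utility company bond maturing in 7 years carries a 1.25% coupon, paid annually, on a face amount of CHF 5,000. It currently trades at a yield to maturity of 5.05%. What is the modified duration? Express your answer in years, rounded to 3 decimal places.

6.382 years

Periodic yield y = 0.0505. First find Macaulay duration:
  t   CF        PV=CF/(1+0.0505)^t    t·PV
  1        62.50        59.4955        59.4955
  2        62.50        56.6354       113.2708
  3        62.50        53.9128       161.7384
  4        62.50        51.3211       205.2843
  5        62.50        48.8540       244.2698
  6        62.50        46.5054       279.0326
  7     5,062.50     3,585.8543    25,100.9801
  Σ                  3,902.5784    26,164.0714
P = 3,902.5784; Macaulay duration = 26,164.0714 / 3,902.5784 = 6.70430 years.
Modified duration = D_Mac / (1 + y) = 6.70430 / 1.0505 = 6.38201 years.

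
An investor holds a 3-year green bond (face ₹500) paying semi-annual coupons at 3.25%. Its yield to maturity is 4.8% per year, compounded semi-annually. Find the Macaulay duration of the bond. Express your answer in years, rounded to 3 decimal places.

2.879 years

Periodic yield y = 0.024. Discount each cash flow and weight by its period:
  t   CF        PV=CF/(1+0.024)^t    t·PV
  1        8.125         7.9346         7.9346
  2        8.125         7.7486        15.4972
  3        8.125         7.5670        22.7010
  4        8.125         7.3896        29.5586
  5        8.125         7.2164        36.0822
  6      508.125       440.7282     2,644.3691
  Σ                    478.5844     2,756.1427
Price P = Σ PV = 478.5844.
Macaulay duration = Σ(t·PV) / P = 2,756.1427 / 478.5844 = 5.75895 half-year periods.
In years: 5.75895 / 2 = 2.87947 years.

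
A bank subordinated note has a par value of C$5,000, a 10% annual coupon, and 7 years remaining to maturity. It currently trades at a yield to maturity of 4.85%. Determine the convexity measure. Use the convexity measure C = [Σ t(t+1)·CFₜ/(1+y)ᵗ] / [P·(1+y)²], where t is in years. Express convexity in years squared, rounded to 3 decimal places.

37.221

With y = 0.0485:
  t   CF        PV=CF/(1+0.0485)^t    t·PV        t(t+1)·PV
  1       500.00       476.8717       476.8717         953.7434
  2       500.00       454.8133       909.6266       2,728.8797
  3       500.00       433.7752     1,301.3255       5,205.3022
  4       500.00       413.7102     1,654.8409       8,274.2047
  5       500.00       394.5734     1,972.8671      11,837.2027
  6       500.00       376.3218     2,257.9309      15,805.5163
  7     5,500.00     3,948.0591    27,636.4137     221,091.3100
  Σ                  6,498.1248    36,209.8765     265,896.1589
P = 6,498.1248.
Convexity = Σ t(t+1)·PV / [P·(1+y)²] = 265,896.1589 / (6,498.1248 × 1.099352) = 37.22092.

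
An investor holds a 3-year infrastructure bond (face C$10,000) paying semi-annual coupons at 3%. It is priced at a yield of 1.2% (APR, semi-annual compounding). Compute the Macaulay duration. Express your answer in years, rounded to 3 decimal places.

2.895 years

Periodic yield y = 0.006. Discount each cash flow and weight by its period:
  t   CF        PV=CF/(1+0.006)^t    t·PV
  1       150.00       149.1054       149.1054
  2       150.00       148.2161       296.4321
  3       150.00       147.3321       441.9962
  4       150.00       146.4534       585.8134
  5       150.00       145.5799       727.8994
  6    10,150.00     9,792.1523    58,752.9136
  Σ                 10,528.8390    60,954.1602
Price P = Σ PV = 10,528.8390.
Macaulay duration = Σ(t·PV) / P = 60,954.1602 / 10,528.8390 = 5.78926 half-year periods.
In years: 5.78926 / 2 = 2.89463 years.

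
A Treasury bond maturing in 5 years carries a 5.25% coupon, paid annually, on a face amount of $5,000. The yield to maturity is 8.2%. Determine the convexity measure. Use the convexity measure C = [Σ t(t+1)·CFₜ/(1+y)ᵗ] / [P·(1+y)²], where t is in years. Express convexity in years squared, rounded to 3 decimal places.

22.177

With y = 0.082:
  t   CF        PV=CF/(1+0.082)^t    t·PV        t(t+1)·PV
  1       262.50       242.6063       242.6063         485.2126
  2       262.50       224.2202       448.4405       1,345.3214
  3       262.50       207.2276       621.6827       2,486.7308
  4       262.50       191.5227       766.0908       3,830.4541
  5     5,262.50     3,548.5898    17,742.9492     106,457.6953
  Σ                  4,414.1666    19,821.7695     114,605.4140
P = 4,414.1666.
Convexity = Σ t(t+1)·PV / [P·(1+y)²] = 114,605.4140 / (4,414.1666 × 1.170724) = 22.17695.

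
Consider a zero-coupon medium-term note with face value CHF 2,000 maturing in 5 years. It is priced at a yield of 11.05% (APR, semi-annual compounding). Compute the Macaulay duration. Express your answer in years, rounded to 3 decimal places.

5.000 years

A zero-coupon bond has a single cash flow at maturity, so its Macaulay duration equals its maturity: 5 years.
(Equivalently: 10 semi-annual periods ÷ 2 = 5 years.)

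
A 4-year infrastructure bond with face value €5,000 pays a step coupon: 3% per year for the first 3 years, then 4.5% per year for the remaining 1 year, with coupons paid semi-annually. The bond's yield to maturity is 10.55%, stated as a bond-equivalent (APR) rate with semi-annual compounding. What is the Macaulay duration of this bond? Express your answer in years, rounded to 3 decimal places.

Periodic yield y = 0.05275. Discount each cash flow and weight by its period:
  t   CF        PV=CF/(1+0.05275)^t    t·PV
  1        75.00        71.2420        71.2420
  2        75.00        67.6723       135.3445
  3        75.00        64.2814       192.8443
  4        75.00        61.0605       244.2419
  5        75.00        58.0009       290.0047
  6        75.00        55.0947       330.5682
  7       112.50        78.5011       549.5077
  8     5,112.50     3,388.6859    27,109.4875
  Σ                  3,844.5388    28,923.2408
Price P = Σ PV = 3,844.5388.
Macaulay duration = Σ(t·PV) / P = 28,923.2408 / 3,844.5388 = 7.52320 half-year periods.
In years: 7.52320 / 2 = 3.76160 years.

3.762 years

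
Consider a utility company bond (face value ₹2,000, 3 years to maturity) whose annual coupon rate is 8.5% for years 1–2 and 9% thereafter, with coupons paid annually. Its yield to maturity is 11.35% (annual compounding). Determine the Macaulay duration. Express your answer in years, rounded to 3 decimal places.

Periodic yield y = 0.1135. Discount each cash flow and weight by its year:
  t   CF        PV=CF/(1+0.1135)^t    t·PV
  1       170.00       152.6718       152.6718
  2       170.00       137.1098       274.2196
  3     2,180.00     1,579.0135     4,737.0404
  Σ                  1,868.7950     5,163.9317
Price P = Σ PV = 1,868.7950.
Macaulay duration = Σ(t·PV) / P = 5,163.9317 / 1,868.7950 = 2.76324 years.

2.763 years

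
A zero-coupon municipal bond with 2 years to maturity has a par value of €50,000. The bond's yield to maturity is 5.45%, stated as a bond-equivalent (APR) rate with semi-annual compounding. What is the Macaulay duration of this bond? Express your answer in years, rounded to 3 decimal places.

2.000 years

A zero-coupon bond has a single cash flow at maturity, so its Macaulay duration equals its maturity: 2 years.
(Equivalently: 4 semi-annual periods ÷ 2 = 2 years.)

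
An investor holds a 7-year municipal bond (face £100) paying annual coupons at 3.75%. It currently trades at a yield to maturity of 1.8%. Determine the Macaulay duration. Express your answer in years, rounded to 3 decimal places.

Periodic yield y = 0.018. Discount each cash flow and weight by its year:
  t   CF        PV=CF/(1+0.018)^t    t·PV
  1         3.75         3.6837         3.6837
  2         3.75         3.6186         7.2371
  3         3.75         3.5546        10.6637
  4         3.75         3.4917        13.9669
  5         3.75         3.4300        17.1499
  6         3.75         3.3693        20.2160
  7       103.75        91.5701       640.9907
  Σ                    112.7180       713.9081
Price P = Σ PV = 112.7180.
Macaulay duration = Σ(t·PV) / P = 713.9081 / 112.7180 = 6.33358 years.

6.334 years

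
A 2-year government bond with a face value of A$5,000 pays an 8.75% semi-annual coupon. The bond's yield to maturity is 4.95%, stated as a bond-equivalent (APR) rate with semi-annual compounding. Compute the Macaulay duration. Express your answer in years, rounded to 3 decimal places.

Periodic yield y = 0.02475. Discount each cash flow and weight by its period:
  t   CF        PV=CF/(1+0.02475)^t    t·PV
  1       218.75       213.4667       213.4667
  2       218.75       208.3110       416.6220
  3       218.75       203.2798       609.8395
  4     5,218.75     4,732.5454    18,930.1814
  Σ                  5,357.6029    20,170.1096
Price P = Σ PV = 5,357.6029.
Macaulay duration = Σ(t·PV) / P = 20,170.1096 / 5,357.6029 = 3.76476 half-year periods.
In years: 3.76476 / 2 = 1.88238 years.

1.882 years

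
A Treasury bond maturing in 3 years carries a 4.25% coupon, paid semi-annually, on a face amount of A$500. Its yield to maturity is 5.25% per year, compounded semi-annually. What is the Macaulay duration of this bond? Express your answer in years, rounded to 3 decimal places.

Periodic yield y = 0.02625. Discount each cash flow and weight by its period:
  t   CF        PV=CF/(1+0.02625)^t    t·PV
  1       10.625        10.3532        10.3532
  2       10.625        10.0884        20.1768
  3       10.625         9.8304        29.4911
  4       10.625         9.5789        38.3157
  5       10.625         9.3339        46.6695
  6      510.625       437.1023     2,622.6136
  Σ                    486.2871     2,767.6198
Price P = Σ PV = 486.2871.
Macaulay duration = Σ(t·PV) / P = 2,767.6198 / 486.2871 = 5.69133 half-year periods.
In years: 5.69133 / 2 = 2.84566 years.

2.846 years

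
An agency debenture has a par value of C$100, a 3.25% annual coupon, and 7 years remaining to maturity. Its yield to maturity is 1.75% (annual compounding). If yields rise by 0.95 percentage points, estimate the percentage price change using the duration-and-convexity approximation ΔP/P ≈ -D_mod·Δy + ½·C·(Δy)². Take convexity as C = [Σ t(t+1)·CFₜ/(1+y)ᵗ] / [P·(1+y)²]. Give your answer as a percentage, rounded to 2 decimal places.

-5.76%

With y = 0.0175:
  t   CF        PV=CF/(1+0.0175)^t    t·PV        t(t+1)·PV
  1         3.25         3.1941         3.1941           6.3882
  2         3.25         3.1392         6.2783          18.8350
  3         3.25         3.0852         9.2555          37.0221
  4         3.25         3.0321        12.1285          60.6423
  5         3.25         2.9800        14.8998          89.3990
  6         3.25         2.9287        17.5723         123.0060
  7       103.25        91.4427       640.0990       5,120.7923
  Σ                    109.8020       703.4276       5,456.0849
P = 109.8020; D_Mac = 6.40633 yrs; D_mod = 6.29615 yrs; C = 47.99568.
Duration effect: -6.29615 × (+0.0095) = -0.059813
Convexity effect: 0.5 × 47.99568 × (0.0095)² = +0.0021658
ΔP/P ≈ -0.059813 + 0.0021658 = -0.057648 = -5.7648%.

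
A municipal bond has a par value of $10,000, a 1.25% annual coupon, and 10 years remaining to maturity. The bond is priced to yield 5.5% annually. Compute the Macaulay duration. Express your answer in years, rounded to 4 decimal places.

Periodic yield y = 0.055. Discount each cash flow and weight by its year:
  t   CF        PV=CF/(1+0.055)^t    t·PV
  1       125.00       118.4834       118.4834
  2       125.00       112.3066       224.6131
  3       125.00       106.4517       319.3551
  4       125.00       100.9021       403.6084
  5       125.00        95.6418       478.2090
  6       125.00        90.6557       543.9344
  7       125.00        85.9296       601.5072
  8       125.00        81.4499       651.5989
  9       125.00        77.2037       694.8329
  10   10,125.00     5,927.4846    59,274.8462
  Σ                  6,796.5090    63,310.9885
Price P = Σ PV = 6,796.5090.
Macaulay duration = Σ(t·PV) / P = 63,310.9885 / 6,796.5090 = 9.31522 years.

9.3152 years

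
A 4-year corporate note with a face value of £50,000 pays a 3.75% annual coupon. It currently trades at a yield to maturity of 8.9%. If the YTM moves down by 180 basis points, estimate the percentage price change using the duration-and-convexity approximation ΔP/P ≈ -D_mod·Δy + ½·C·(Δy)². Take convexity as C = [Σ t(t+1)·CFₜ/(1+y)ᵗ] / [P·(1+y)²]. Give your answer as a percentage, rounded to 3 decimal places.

+6.475%

With y = 0.089:
  t   CF        PV=CF/(1+0.089)^t    t·PV        t(t+1)·PV
  1     1,875.00     1,721.7631     1,721.7631       3,443.5262
  2     1,875.00     1,581.0497     3,162.0993       9,486.2980
  3     1,875.00     1,451.8362     4,355.5087      17,422.0349
  4    51,875.00    36,884.7285   147,538.9139     737,694.5694
  Σ                 41,639.3775   156,778.2850     768,046.4284
P = 41,639.3775; D_Mac = 3.76514 yrs; D_mod = 3.45743 yrs; C = 15.55348.
Duration effect: -3.45743 × (-0.018) = +0.062234
Convexity effect: 0.5 × 15.55348 × (-0.018)² = +0.0025197
ΔP/P ≈ +0.062234 + 0.0025197 = +0.064753 = +6.4753%.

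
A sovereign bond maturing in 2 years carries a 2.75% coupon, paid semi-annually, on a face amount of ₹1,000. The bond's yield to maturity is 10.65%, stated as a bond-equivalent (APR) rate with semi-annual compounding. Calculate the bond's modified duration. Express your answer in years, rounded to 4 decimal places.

1.8571 years

Periodic yield y = 0.05325. First find Macaulay duration:
  t   CF        PV=CF/(1+0.05325)^t    t·PV
  1        13.75        13.0548        13.0548
  2        13.75        12.3948        24.7896
  3        13.75        11.7682        35.3045
  4     1,013.75       823.7681     3,295.0726
  Σ                    860.9859     3,368.2215
P = 860.9859; Macaulay duration = 3,368.2215 / 860.9859 = 3.91205 half-year periods = 1.95603 years.
Modified duration = D_Mac / (1 + y) = 1.95603 / 1.05325 = 1.85713 years.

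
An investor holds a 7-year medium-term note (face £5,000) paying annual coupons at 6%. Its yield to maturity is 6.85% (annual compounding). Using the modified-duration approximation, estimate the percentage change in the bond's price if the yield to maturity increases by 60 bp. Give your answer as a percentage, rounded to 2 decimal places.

-3.31%

Periodic yield y = 0.0685. Modified duration first:
  t   CF        PV=CF/(1+0.0685)^t    t·PV
  1       300.00       280.7674       280.7674
  2       300.00       262.7678       525.5357
  3       300.00       245.9222       737.7665
  4       300.00       230.1564       920.6258
  5       300.00       215.4014     1,077.0072
  6       300.00       201.5924     1,209.5542
  7     5,300.00     3,333.1448    23,332.0138
  Σ                  4,769.7525    28,083.2707
P = 4,769.7525; D_Mac = 5.88778 yrs; D_mod = 5.88778/(1+0.0685) = 5.51033 yrs.
ΔP/P ≈ -D_mod · Δy = -5.51033 × (+0.006) = -0.033062 = -3.3062%.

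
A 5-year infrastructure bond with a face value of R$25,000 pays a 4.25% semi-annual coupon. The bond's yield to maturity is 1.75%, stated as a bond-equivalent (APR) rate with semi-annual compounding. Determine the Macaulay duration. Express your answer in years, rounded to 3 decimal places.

Periodic yield y = 0.00875. Discount each cash flow and weight by its period:
  t   CF        PV=CF/(1+0.00875)^t    t·PV
  1       531.25       526.6419       526.6419
  2       531.25       522.0737     1,044.1475
  3       531.25       517.5452     1,552.6357
  4       531.25       513.0560     2,052.2239
  5       531.25       508.6057     2,543.0284
  6       531.25       504.1940     3,025.1639
  7       531.25       499.8206     3,498.7439
  8       531.25       495.4851     3,963.8805
  9       531.25       491.1872     4,420.6845
  10   25,531.25    23,401.1177   234,011.1770
  Σ                 27,979.7269   256,638.3270
Price P = Σ PV = 27,979.7269.
Macaulay duration = Σ(t·PV) / P = 256,638.3270 / 27,979.7269 = 9.17230 half-year periods.
In years: 9.17230 / 2 = 4.58615 years.

4.586 years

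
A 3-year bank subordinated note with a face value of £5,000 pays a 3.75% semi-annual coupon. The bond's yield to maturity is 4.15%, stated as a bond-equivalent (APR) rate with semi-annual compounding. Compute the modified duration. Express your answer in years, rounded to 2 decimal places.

Periodic yield y = 0.02075. First find Macaulay duration:
  t   CF        PV=CF/(1+0.02075)^t    t·PV
  1        93.75        91.8442        91.8442
  2        93.75        89.9772       179.9544
  3        93.75        88.1481       264.4444
  4        93.75        86.3562       345.4250
  5        93.75        84.6008       423.0039
  6     5,093.75     4,503.2006    27,019.2037
  Σ                  4,944.1272    28,323.8755
P = 4,944.1272; Macaulay duration = 28,323.8755 / 4,944.1272 = 5.72879 half-year periods = 2.86440 years.
Modified duration = D_Mac / (1 + y) = 2.86440 / 1.02075 = 2.80617 years.

2.81 years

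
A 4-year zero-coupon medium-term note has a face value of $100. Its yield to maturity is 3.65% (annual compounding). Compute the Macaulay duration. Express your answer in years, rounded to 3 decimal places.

4.000 years

A zero-coupon bond has a single cash flow at maturity, so its Macaulay duration equals its maturity: 4 years.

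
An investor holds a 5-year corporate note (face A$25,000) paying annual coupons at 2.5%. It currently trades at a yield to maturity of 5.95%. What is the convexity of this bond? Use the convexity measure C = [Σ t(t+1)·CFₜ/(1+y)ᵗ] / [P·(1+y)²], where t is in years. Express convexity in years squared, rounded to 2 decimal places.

With y = 0.0595:
  t   CF        PV=CF/(1+0.0595)^t    t·PV        t(t+1)·PV
  1       625.00       589.9009       589.9009       1,179.8018
  2       625.00       556.7729     1,113.5458       3,340.6375
  3       625.00       525.5053     1,576.5160       6,306.0641
  4       625.00       495.9937     1,983.9749       9,919.8743
  5    25,625.00    19,193.7162    95,968.5810     575,811.4858
  Σ                 21,361.8891   101,232.5186     596,557.8634
P = 21,361.8891.
Convexity = Σ t(t+1)·PV / [P·(1+y)²] = 596,557.8634 / (21,361.8891 × 1.122540) = 24.87774.

24.88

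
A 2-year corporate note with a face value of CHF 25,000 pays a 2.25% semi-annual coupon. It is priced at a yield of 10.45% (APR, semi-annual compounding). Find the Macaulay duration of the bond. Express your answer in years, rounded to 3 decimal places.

1.964 years

Periodic yield y = 0.05225. Discount each cash flow and weight by its period:
  t   CF        PV=CF/(1+0.05225)^t    t·PV
  1       281.25       267.2844       267.2844
  2       281.25       254.0123       508.0245
  3       281.25       241.3991       724.1974
  4    25,281.25    20,621.6212    82,486.4849
  Σ                 21,384.3170    83,985.9912
Price P = Σ PV = 21,384.3170.
Macaulay duration = Σ(t·PV) / P = 83,985.9912 / 21,384.3170 = 3.92746 half-year periods.
In years: 3.92746 / 2 = 1.96373 years.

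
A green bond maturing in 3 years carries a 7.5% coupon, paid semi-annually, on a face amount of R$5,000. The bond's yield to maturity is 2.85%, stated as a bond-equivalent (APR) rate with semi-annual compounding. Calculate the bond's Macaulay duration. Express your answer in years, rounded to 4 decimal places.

2.7597 years

Periodic yield y = 0.01425. Discount each cash flow and weight by its period:
  t   CF        PV=CF/(1+0.01425)^t    t·PV
  1       187.50       184.8657       184.8657
  2       187.50       182.2683       364.5367
  3       187.50       179.7075       539.1225
  4       187.50       177.1827       708.7306
  5       187.50       174.6933       873.4664
  6     5,187.50     4,765.2755    28,591.6528
  Σ                  5,663.9929    31,262.3747
Price P = Σ PV = 5,663.9929.
Macaulay duration = Σ(t·PV) / P = 31,262.3747 / 5,663.9929 = 5.51949 half-year periods.
In years: 5.51949 / 2 = 2.75975 years.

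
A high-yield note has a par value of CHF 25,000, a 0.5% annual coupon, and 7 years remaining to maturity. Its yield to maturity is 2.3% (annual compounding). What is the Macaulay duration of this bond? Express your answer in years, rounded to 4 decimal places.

Periodic yield y = 0.023. Discount each cash flow and weight by its year:
  t   CF        PV=CF/(1+0.023)^t    t·PV
  1       125.00       122.1896       122.1896
  2       125.00       119.4425       238.8849
  3       125.00       116.7570       350.2711
  4       125.00       114.1320       456.5281
  5       125.00       111.5660       557.8300
  6       125.00       109.0577       654.3460
  7    25,125.00    21,427.7531   149,994.2720
  Σ                 22,120.8980   152,374.3217
Price P = Σ PV = 22,120.8980.
Macaulay duration = Σ(t·PV) / P = 152,374.3217 / 22,120.8980 = 6.88825 years.

6.8883 years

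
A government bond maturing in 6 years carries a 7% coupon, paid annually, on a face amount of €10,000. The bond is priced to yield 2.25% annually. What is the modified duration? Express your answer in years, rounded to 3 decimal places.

5.096 years

Periodic yield y = 0.0225. First find Macaulay duration:
  t   CF        PV=CF/(1+0.0225)^t    t·PV
  1       700.00       684.5966       684.5966
  2       700.00       669.5321     1,339.0642
  3       700.00       654.7991     1,964.3974
  4       700.00       640.3903     2,561.5614
  5       700.00       626.2986     3,131.4931
  6    10,700.00     9,362.7597    56,176.5583
  Σ                 12,638.3765    65,857.6709
P = 12,638.3765; Macaulay duration = 65,857.6709 / 12,638.3765 = 5.21093 years.
Modified duration = D_Mac / (1 + y) = 5.21093 / 1.0225 = 5.09626 years.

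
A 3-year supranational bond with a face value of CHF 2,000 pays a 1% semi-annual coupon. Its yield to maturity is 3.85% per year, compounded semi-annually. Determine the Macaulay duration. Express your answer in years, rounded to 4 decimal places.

Periodic yield y = 0.01925. Discount each cash flow and weight by its period:
  t   CF        PV=CF/(1+0.01925)^t    t·PV
  1        10.00         9.8111         9.8111
  2        10.00         9.6258        19.2517
  3        10.00         9.4440        28.3321
  4        10.00         9.2657        37.0627
  5        10.00         9.0907        45.4534
  6     2,010.00     1,792.7170    10,756.3020
  Σ                  1,839.9544    10,896.2130
Price P = Σ PV = 1,839.9544.
Macaulay duration = Σ(t·PV) / P = 10,896.2130 / 1,839.9544 = 5.92200 half-year periods.
In years: 5.92200 / 2 = 2.96100 years.

2.9610 years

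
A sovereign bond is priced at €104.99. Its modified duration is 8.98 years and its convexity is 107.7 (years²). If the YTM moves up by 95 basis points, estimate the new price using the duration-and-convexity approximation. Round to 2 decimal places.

€96.54

Duration effect: -D_mod·Δy = -8.98 × (+0.0095) = -0.085310
Convexity effect: ½·C·(Δy)² = 0.5 × 107.7 × (0.0095)² = +0.0048599625
ΔP/P ≈ -0.085310 + 0.0048599625 = -0.0804500375
New price ≈ 104.99 × (1 - 0.0804500375) = 96.543550562875.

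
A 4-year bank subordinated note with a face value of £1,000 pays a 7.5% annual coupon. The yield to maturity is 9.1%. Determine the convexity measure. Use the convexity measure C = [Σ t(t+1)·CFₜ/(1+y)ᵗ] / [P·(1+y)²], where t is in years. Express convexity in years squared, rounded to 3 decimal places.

14.516

With y = 0.091:
  t   CF        PV=CF/(1+0.091)^t    t·PV        t(t+1)·PV
  1        75.00        68.7443        68.7443         137.4885
  2        75.00        63.0103       126.0207         378.0620
  3        75.00        57.7547       173.2640         693.0559
  4     1,075.00       758.7688     3,035.0752      15,175.3759
  Σ                    948.2781     3,403.1041      16,383.9823
P = 948.2781.
Convexity = Σ t(t+1)·PV / [P·(1+y)²] = 16,383.9823 / (948.2781 × 1.190281) = 14.51558.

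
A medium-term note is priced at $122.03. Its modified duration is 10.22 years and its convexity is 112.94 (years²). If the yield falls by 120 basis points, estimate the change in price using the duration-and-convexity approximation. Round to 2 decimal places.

Duration effect: -D_mod·Δy = -10.22 × (-0.012) = +0.122640
Convexity effect: ½·C·(Δy)² = 0.5 × 112.94 × (-0.012)² = +0.00813168
ΔP/P ≈ +0.122640 + 0.00813168 = +0.13077168
ΔP ≈ 122.03 × (+0.13077168) = +15.9580681104.

+$15.96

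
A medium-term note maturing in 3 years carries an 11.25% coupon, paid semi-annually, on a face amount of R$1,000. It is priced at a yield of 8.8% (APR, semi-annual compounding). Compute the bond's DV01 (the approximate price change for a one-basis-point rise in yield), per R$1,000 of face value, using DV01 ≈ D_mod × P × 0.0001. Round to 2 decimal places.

R$0.27

Periodic yield y = 0.044.
  t   CF        PV=CF/(1+0.044)^t    t·PV
  1        56.25        53.8793        53.8793
  2        56.25        51.6085       103.2171
  3        56.25        49.4335       148.3004
  4        56.25        47.3501       189.4002
  5        56.25        45.3545       226.7723
  6     1,056.25       815.7625     4,894.5749
  Σ                  1,063.3883     5,616.1442
P = 1,063.3883; D_Mac = 5.28137 half-year periods = 2.64068 yrs; D_mod = 2.52939 yrs.
DV01 ≈ 2.52939 × 1,063.3883 × 0.0001 = 0.268972.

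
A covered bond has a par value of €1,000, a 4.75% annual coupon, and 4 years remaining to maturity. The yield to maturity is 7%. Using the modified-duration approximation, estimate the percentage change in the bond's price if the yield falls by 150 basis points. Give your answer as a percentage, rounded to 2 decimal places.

Periodic yield y = 0.07. Modified duration first:
  t   CF        PV=CF/(1+0.07)^t    t·PV
  1        47.50        44.3925        44.3925
  2        47.50        41.4883        82.9767
  3        47.50        38.7741       116.3224
  4     1,047.50       799.1327     3,196.5309
  Σ                    923.7877     3,440.2226
P = 923.7877; D_Mac = 3.72404 yrs; D_mod = 3.72404/(1+0.07) = 3.48041 yrs.
ΔP/P ≈ -D_mod · Δy = -3.48041 × (-0.015) = +0.052206 = +5.2206%.

+5.22%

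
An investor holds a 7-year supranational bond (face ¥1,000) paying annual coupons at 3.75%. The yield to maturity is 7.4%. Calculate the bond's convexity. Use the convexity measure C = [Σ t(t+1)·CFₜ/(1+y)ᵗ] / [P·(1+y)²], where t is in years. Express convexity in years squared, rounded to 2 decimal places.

With y = 0.074:
  t   CF        PV=CF/(1+0.074)^t    t·PV        t(t+1)·PV
  1        37.50        34.9162        34.9162          69.8324
  2        37.50        32.5104        65.0209         195.0626
  3        37.50        30.2704        90.8113         363.2450
  4        37.50        28.1847       112.7390         563.6949
  5        37.50        26.2428       131.2139         787.2834
  6        37.50        24.4346       146.6077       1,026.2540
  7     1,037.50       629.4455     4,406.1185      35,248.9482
  Σ                    806.0047     4,987.4275      38,254.3206
P = 806.0047.
Convexity = Σ t(t+1)·PV / [P·(1+y)²] = 38,254.3206 / (806.0047 × 1.153476) = 41.14664.

41.15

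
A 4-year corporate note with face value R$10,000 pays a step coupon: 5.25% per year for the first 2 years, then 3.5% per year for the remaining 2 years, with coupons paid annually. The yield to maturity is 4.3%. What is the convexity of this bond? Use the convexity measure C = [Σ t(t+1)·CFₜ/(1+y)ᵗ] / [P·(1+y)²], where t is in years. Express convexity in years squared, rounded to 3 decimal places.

With y = 0.043:
  t   CF        PV=CF/(1+0.043)^t    t·PV        t(t+1)·PV
  1       525.00       503.3557       503.3557       1,006.7114
  2       525.00       482.6037       965.2075       2,895.6225
  3       350.00       308.4716       925.4147       3,701.6586
  4    10,350.00     8,745.8720    34,983.4879     174,917.4397
  Σ                 10,040.3030    37,377.4658     182,521.4322
P = 10,040.3030.
Convexity = Σ t(t+1)·PV / [P·(1+y)²] = 182,521.4322 / (10,040.3030 × 1.087849) = 16.71085.

16.711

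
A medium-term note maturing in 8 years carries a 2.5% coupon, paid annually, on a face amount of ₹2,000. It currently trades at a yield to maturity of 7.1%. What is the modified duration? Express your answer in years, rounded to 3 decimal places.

Periodic yield y = 0.071. First find Macaulay duration:
  t   CF        PV=CF/(1+0.071)^t    t·PV
  1        50.00        46.6853        46.6853
  2        50.00        43.5904        87.1808
  3        50.00        40.7007       122.1020
  4        50.00        38.0025       152.0100
  5        50.00        35.4832       177.4159
  6        50.00        33.1309       198.7854
  7        50.00        30.9345       216.5418
  8     2,050.00     1,184.2356     9,473.8844
  Σ                  1,452.7631    10,474.6057
P = 1,452.7631; Macaulay duration = 10,474.6057 / 1,452.7631 = 7.21013 years.
Modified duration = D_Mac / (1 + y) = 7.21013 / 1.071 = 6.73214 years.

6.732 years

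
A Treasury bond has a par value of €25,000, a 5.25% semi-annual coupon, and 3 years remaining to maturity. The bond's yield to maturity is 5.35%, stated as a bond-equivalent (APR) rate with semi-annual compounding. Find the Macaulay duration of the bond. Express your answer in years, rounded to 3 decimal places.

2.814 years

Periodic yield y = 0.02675. Discount each cash flow and weight by its period:
  t   CF        PV=CF/(1+0.02675)^t    t·PV
  1       656.25       639.1527       639.1527
  2       656.25       622.5008     1,245.0015
  3       656.25       606.2827     1,818.8481
  4       656.25       590.4872     2,361.9487
  5       656.25       575.1032     2,875.5158
  6    25,656.25    21,898.0231   131,388.1386
  Σ                 24,931.5496   140,328.6055
Price P = Σ PV = 24,931.5496.
Macaulay duration = Σ(t·PV) / P = 140,328.6055 / 24,931.5496 = 5.62856 half-year periods.
In years: 5.62856 / 2 = 2.81428 years.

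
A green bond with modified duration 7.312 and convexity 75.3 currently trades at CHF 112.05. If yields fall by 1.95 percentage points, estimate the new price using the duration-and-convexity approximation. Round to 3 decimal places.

CHF 129.631

Duration effect: -D_mod·Δy = -7.312 × (-0.0195) = +0.142584
Convexity effect: ½·C·(Δy)² = 0.5 × 75.3 × (-0.0195)² = +0.0143164125
ΔP/P ≈ +0.142584 + 0.0143164125 = +0.1569004125
New price ≈ 112.05 × (1 + 0.1569004125) = 129.630691220625.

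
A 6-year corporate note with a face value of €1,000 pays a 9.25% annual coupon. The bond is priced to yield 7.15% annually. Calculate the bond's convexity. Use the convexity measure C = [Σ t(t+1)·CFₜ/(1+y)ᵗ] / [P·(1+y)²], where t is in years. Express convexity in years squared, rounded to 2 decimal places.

27.92

With y = 0.0715:
  t   CF        PV=CF/(1+0.0715)^t    t·PV        t(t+1)·PV
  1        92.50        86.3276        86.3276         172.6552
  2        92.50        80.5670       161.1341         483.4022
  3        92.50        75.1909       225.5727         902.2906
  4        92.50        70.1735       280.6939       1,403.4697
  5        92.50        65.4909       327.4544       1,964.7265
  6     1,092.50       721.8856     4,331.3137      30,319.1962
  Σ                  1,099.6355     5,412.4964      35,245.7404
P = 1,099.6355.
Convexity = Σ t(t+1)·PV / [P·(1+y)²] = 35,245.7404 / (1,099.6355 × 1.148112) = 27.91731.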